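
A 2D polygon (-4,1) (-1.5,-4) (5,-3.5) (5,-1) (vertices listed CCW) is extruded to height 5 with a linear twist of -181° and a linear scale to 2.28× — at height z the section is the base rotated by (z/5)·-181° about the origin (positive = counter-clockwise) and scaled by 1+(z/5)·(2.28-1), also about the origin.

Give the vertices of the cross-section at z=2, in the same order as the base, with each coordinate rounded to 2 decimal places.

Cross-section at z=2: (-0.39,6.22) (-6.45,0.33) (-2.76,-8.81) (0.84,-7.66)

t = z/height = 2/5 = 0.4
s = 1 + (scale-1)·z/height = 1 + (2.28-1)·2/5 = 1.512000
θ = twist·z/height = -181°·2/5 = -72.4000° = -1.263618 rad
cos θ = 0.302370, sin θ = -0.953191 (intermediates below are computed at full precision and shown rounded to 5 d.p.)
v1: (-4,1) → rotate → (-0.25629,4.11513) → ×s → (-0.38751,6.22208) → (-0.39,6.22)
v2: (-1.5,-4) → rotate → (-4.26632,0.22031) → ×s → (-6.45067,0.33310) → (-6.45,0.33)
v3: (5,-3.5) → rotate → (-1.82432,-5.82425) → ×s → (-2.75837,-8.80626) → (-2.76,-8.81)
v4: (5,-1) → rotate → (0.55866,-5.06832) → ×s → (0.84469,-7.66330) → (0.84,-7.66)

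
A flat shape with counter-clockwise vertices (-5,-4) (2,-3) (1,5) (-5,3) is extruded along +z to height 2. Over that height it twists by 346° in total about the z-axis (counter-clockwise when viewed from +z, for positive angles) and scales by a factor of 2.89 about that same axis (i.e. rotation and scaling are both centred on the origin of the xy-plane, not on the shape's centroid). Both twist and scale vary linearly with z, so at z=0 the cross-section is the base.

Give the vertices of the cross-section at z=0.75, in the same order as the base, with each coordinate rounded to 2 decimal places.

Cross-section at z=0.75: (10.72,-2.20) (1.76,5.91) (-7.66,-4.15) (1.52,-9.85)

t = z/height = 0.75/2 = 0.375
s = 1 + (scale-1)·z/height = 1 + (2.89-1)·0.75/2 = 1.708750
θ = twist·z/height = 346°·0.75/2 = 129.7500° = 2.264565 rad
cos θ = -0.639439, sin θ = 0.768842 (intermediates below are computed at full precision and shown rounded to 5 d.p.)
v1: (-5,-4) → rotate → (6.27256,-1.28645) → ×s → (10.71824,-2.19823) → (10.72,-2.20)
v2: (2,-3) → rotate → (1.02765,3.45600) → ×s → (1.75599,5.90544) → (1.76,5.91)
v3: (1,5) → rotate → (-4.48365,-2.42835) → ×s → (-7.66143,-4.14945) → (-7.66,-4.15)
v4: (-5,3) → rotate → (0.89067,-5.76253) → ×s → (1.52193,-9.84672) → (1.52,-9.85)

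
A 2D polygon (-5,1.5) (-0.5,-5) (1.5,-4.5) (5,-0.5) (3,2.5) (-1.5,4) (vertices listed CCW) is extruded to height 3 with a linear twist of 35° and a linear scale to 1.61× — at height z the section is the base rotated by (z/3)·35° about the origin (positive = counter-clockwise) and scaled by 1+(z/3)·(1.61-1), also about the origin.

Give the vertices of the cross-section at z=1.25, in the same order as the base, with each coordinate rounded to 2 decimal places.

Cross-section at z=1.25: (-6.54,0.24) (0.97,-6.23) (3.24,-4.99) (6.23,0.97) (2.85,3.98) (-3.08,4.38)

t = z/height = 1.25/3 = 0.416667
s = 1 + (scale-1)·z/height = 1 + (1.61-1)·1.25/3 = 1.254167
θ = twist·z/height = 35°·1.25/3 = 14.5833° = 0.254527 rad
cos θ = 0.967782, sin θ = 0.251788 (intermediates below are computed at full precision and shown rounded to 5 d.p.)
v1: (-5,1.5) → rotate → (-5.21659,0.19273) → ×s → (-6.54248,0.24172) → (-6.54,0.24)
v2: (-0.5,-5) → rotate → (0.77505,-4.96481) → ×s → (0.97204,-6.22669) → (0.97,-6.23)
v3: (1.5,-4.5) → rotate → (2.58472,-3.97734) → ×s → (3.24167,-4.98825) → (3.24,-4.99)
v4: (5,-0.5) → rotate → (4.96481,0.77505) → ×s → (6.22669,0.97204) → (6.23,0.97)
v5: (3,2.5) → rotate → (2.27388,3.17482) → ×s → (2.85182,3.98175) → (2.85,3.98)
v6: (-1.5,4) → rotate → (-2.45883,3.49345) → ×s → (-3.08378,4.38137) → (-3.08,4.38)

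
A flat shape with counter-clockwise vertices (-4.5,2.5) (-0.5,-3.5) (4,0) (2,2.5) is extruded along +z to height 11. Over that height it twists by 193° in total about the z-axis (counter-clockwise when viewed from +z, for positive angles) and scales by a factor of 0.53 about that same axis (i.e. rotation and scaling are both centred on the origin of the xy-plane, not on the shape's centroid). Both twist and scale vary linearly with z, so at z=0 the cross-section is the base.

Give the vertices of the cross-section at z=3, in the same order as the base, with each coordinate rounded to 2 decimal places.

Cross-section at z=3: (-4.11,-1.80) (2.16,-2.20) (2.12,2.77) (-0.67,2.71)

t = z/height = 3/11 = 0.272727
s = 1 + (scale-1)·z/height = 1 + (0.53-1)·3/11 = 0.871818
θ = twist·z/height = 193°·3/11 = 52.6364° = 0.918678 rad
cos θ = 0.606872, sin θ = 0.794800 (intermediates below are computed at full precision and shown rounded to 5 d.p.)
v1: (-4.5,2.5) → rotate → (-4.71792,-2.05942) → ×s → (-4.11317,-1.79544) → (-4.11,-1.80)
v2: (-0.5,-3.5) → rotate → (2.47836,-2.52145) → ×s → (2.16068,-2.19825) → (2.16,-2.20)
v3: (4,0) → rotate → (2.42749,3.17920) → ×s → (2.11633,2.77168) → (2.12,2.77)
v4: (2,2.5) → rotate → (-0.77326,3.10678) → ×s → (-0.67414,2.70855) → (-0.67,2.71)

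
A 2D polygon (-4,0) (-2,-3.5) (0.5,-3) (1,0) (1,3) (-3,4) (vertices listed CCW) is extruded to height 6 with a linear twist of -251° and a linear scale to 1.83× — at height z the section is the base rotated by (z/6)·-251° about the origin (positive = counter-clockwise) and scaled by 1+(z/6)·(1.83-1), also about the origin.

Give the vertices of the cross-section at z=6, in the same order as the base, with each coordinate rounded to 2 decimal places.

t = z/height = 6/6 = 1
s = 1 + (scale-1)·z/height = 1 + (1.83-1)·6/6 = 1.830000
θ = twist·z/height = -251°·6/6 = -251.0000° = -4.380776 rad
cos θ = -0.325568, sin θ = 0.945519 (intermediates below are computed at full precision and shown rounded to 5 d.p.)
v1: (-4,0) → rotate → (1.30227,-3.78207) → ×s → (2.38316,-6.92120) → (2.38,-6.92)
v2: (-2,-3.5) → rotate → (3.96045,-0.75155) → ×s → (7.24763,-1.37533) → (7.25,-1.38)
v3: (0.5,-3) → rotate → (2.67377,1.44946) → ×s → (4.89300,2.65252) → (4.89,2.65)
v4: (1,0) → rotate → (-0.32557,0.94552) → ×s → (-0.59579,1.73030) → (-0.60,1.73)
v5: (1,3) → rotate → (-3.16212,-0.03119) → ×s → (-5.78669,-0.05707) → (-5.79,-0.06)
v6: (-3,4) → rotate → (-2.80537,-4.13883) → ×s → (-5.13383,-7.57406) → (-5.13,-7.57)

Cross-section at z=6: (2.38,-6.92) (7.25,-1.38) (4.89,2.65) (-0.60,1.73) (-5.79,-0.06) (-5.13,-7.57)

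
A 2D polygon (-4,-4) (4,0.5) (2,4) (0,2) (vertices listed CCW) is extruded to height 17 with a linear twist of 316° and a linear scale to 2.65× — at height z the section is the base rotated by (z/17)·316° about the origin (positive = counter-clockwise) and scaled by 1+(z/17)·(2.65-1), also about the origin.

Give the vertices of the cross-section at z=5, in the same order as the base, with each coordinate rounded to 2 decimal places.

Cross-section at z=5: (6.24,-5.63) (-1.05,5.90) (-6.09,2.66) (-2.97,-0.15)

t = z/height = 5/17 = 0.294118
s = 1 + (scale-1)·z/height = 1 + (2.65-1)·5/17 = 1.485294
θ = twist·z/height = 316°·5/17 = 92.9412° = 1.622130 rad
cos θ = -0.051311, sin θ = 0.998683 (intermediates below are computed at full precision and shown rounded to 5 d.p.)
v1: (-4,-4) → rotate → (4.19997,-3.78949) → ×s → (6.23820,-5.62850) → (6.24,-5.63)
v2: (4,0.5) → rotate → (-0.70458,3.96908) → ×s → (-1.04651,5.89524) → (-1.05,5.90)
v3: (2,4) → rotate → (-4.09735,1.79212) → ×s → (-6.08577,2.66183) → (-6.09,2.66)
v4: (0,2) → rotate → (-1.99737,-0.10262) → ×s → (-2.96668,-0.15242) → (-2.97,-0.15)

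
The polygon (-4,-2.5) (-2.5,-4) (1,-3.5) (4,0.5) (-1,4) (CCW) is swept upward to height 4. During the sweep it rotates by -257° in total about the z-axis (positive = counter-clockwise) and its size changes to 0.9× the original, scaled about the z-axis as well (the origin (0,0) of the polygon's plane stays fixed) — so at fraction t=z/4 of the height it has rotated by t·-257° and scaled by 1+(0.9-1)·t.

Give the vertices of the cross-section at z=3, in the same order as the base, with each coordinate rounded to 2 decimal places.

t = z/height = 3/4 = 0.75
s = 1 + (scale-1)·z/height = 1 + (0.9-1)·3/4 = 0.925000
θ = twist·z/height = -257°·3/4 = -192.7500° = -3.364122 rad
cos θ = -0.975342, sin θ = 0.220697 (intermediates below are computed at full precision and shown rounded to 5 d.p.)
v1: (-4,-2.5) → rotate → (4.45311,1.55557) → ×s → (4.11913,1.43890) → (4.12,1.44)
v2: (-2.5,-4) → rotate → (3.32115,3.34963) → ×s → (3.07206,3.09840) → (3.07,3.10)
v3: (1,-3.5) → rotate → (-0.20290,3.63440) → ×s → (-0.18768,3.36182) → (-0.19,3.36)
v4: (4,0.5) → rotate → (-4.01172,0.39512) → ×s → (-3.71084,0.36548) → (-3.71,0.37)
v5: (-1,4) → rotate → (0.09255,-4.12207) → ×s → (0.08561,-3.81291) → (0.09,-3.81)

Cross-section at z=3: (4.12,1.44) (3.07,3.10) (-0.19,3.36) (-3.71,0.37) (0.09,-3.81)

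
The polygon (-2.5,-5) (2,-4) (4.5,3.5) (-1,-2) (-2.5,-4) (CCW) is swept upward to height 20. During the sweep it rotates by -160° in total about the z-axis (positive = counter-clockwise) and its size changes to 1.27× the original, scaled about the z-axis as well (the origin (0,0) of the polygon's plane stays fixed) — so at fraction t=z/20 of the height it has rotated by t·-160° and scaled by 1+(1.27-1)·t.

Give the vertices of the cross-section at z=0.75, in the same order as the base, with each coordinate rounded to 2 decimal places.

t = z/height = 0.75/20 = 0.0375
s = 1 + (scale-1)·z/height = 1 + (1.27-1)·0.75/20 = 1.010125
θ = twist·z/height = -160°·0.75/20 = -6.0000° = -0.104720 rad
cos θ = 0.994522, sin θ = -0.104528 (intermediates below are computed at full precision and shown rounded to 5 d.p.)
v1: (-2.5,-5) → rotate → (-3.00895,-4.71129) → ×s → (-3.03941,-4.75899) → (-3.04,-4.76)
v2: (2,-4) → rotate → (1.57093,-4.18714) → ×s → (1.58684,-4.22954) → (1.59,-4.23)
v3: (4.5,3.5) → rotate → (4.84120,3.01045) → ×s → (4.89022,3.04093) → (4.89,3.04)
v4: (-1,-2) → rotate → (-1.20358,-1.88452) → ×s → (-1.21577,-1.90360) → (-1.22,-1.90)
v5: (-2.5,-4) → rotate → (-2.90442,-3.71677) → ×s → (-2.93383,-3.75440) → (-2.93,-3.75)

Cross-section at z=0.75: (-3.04,-4.76) (1.59,-4.23) (4.89,3.04) (-1.22,-1.90) (-2.93,-3.75)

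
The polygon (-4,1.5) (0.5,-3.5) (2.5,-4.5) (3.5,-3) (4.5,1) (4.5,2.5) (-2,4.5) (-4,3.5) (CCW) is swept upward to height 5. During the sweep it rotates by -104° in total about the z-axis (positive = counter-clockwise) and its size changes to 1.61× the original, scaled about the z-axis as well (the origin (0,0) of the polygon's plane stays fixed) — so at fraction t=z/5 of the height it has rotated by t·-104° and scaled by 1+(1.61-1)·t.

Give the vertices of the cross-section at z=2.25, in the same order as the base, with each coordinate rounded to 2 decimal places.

t = z/height = 2.25/5 = 0.45
s = 1 + (scale-1)·z/height = 1 + (1.61-1)·2.25/5 = 1.274500
θ = twist·z/height = -104°·2.25/5 = -46.8000° = -0.816814 rad
cos θ = 0.684547, sin θ = -0.728969 (intermediates below are computed at full precision and shown rounded to 5 d.p.)
v1: (-4,1.5) → rotate → (-1.64474,3.94270) → ×s → (-2.09622,5.02496) → (-2.10,5.02)
v2: (0.5,-3.5) → rotate → (-2.20912,-2.76040) → ×s → (-2.81552,-3.51813) → (-2.82,-3.52)
v3: (2.5,-4.5) → rotate → (-1.56899,-4.90288) → ×s → (-1.99968,-6.24873) → (-2.00,-6.25)
v4: (3.5,-3) → rotate → (0.20901,-4.60503) → ×s → (0.26638,-5.86911) → (0.27,-5.87)
v5: (4.5,1) → rotate → (3.80943,-2.59581) → ×s → (4.85512,-3.30836) → (4.86,-3.31)
v6: (4.5,2.5) → rotate → (4.90288,-1.56899) → ×s → (6.24873,-1.99968) → (6.25,-2.00)
v7: (-2,4.5) → rotate → (1.91126,4.53840) → ×s → (2.43591,5.78419) → (2.44,5.78)
v8: (-4,3.5) → rotate → (-0.18680,5.31179) → ×s → (-0.23807,6.76988) → (-0.24,6.77)

Cross-section at z=2.25: (-2.10,5.02) (-2.82,-3.52) (-2.00,-6.25) (0.27,-5.87) (4.86,-3.31) (6.25,-2.00) (2.44,5.78) (-0.24,6.77)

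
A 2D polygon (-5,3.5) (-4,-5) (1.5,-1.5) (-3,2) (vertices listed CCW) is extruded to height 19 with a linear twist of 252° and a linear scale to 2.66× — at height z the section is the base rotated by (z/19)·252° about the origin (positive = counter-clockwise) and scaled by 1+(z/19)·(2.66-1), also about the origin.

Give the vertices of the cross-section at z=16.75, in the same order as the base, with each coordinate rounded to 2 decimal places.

Cross-section at z=16.75: (14.92,1.88) (-0.96,15.74) (-5.22,0.26) (8.79,1.31)

t = z/height = 16.75/19 = 0.881579
s = 1 + (scale-1)·z/height = 1 + (2.66-1)·16.75/19 = 2.463421
θ = twist·z/height = 252°·16.75/19 = 222.1579° = 3.877387 rad
cos θ = -0.741298, sin θ = -0.671176 (intermediates below are computed at full precision and shown rounded to 5 d.p.)
v1: (-5,3.5) → rotate → (6.05561,0.76134) → ×s → (14.91751,1.87549) → (14.92,1.88)
v2: (-4,-5) → rotate → (-0.39069,6.39119) → ×s → (-0.96243,15.74420) → (-0.96,15.74)
v3: (1.5,-1.5) → rotate → (-2.11871,0.10518) → ×s → (-5.21928,0.25911) → (-5.22,0.26)
v4: (-3,2) → rotate → (3.56625,0.53093) → ×s → (8.78517,1.30791) → (8.79,1.31)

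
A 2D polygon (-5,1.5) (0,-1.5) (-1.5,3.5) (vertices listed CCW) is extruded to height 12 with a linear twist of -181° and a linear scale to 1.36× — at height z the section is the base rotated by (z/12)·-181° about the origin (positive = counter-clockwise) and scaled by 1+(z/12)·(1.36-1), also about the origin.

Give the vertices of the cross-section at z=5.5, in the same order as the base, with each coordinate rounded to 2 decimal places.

t = z/height = 5.5/12 = 0.458333
s = 1 + (scale-1)·z/height = 1 + (1.36-1)·5.5/12 = 1.165000
θ = twist·z/height = -181°·5.5/12 = -82.9583° = -1.447896 rad
cos θ = 0.122591, sin θ = -0.992457 (intermediates below are computed at full precision and shown rounded to 5 d.p.)
v1: (-5,1.5) → rotate → (0.87573,5.14617) → ×s → (1.02023,5.99529) → (1.02,6.00)
v2: (0,-1.5) → rotate → (-1.48869,-0.18389) → ×s → (-1.73432,-0.21423) → (-1.73,-0.21)
v3: (-1.5,3.5) → rotate → (3.28971,1.91775) → ×s → (3.83252,2.23418) → (3.83,2.23)

Cross-section at z=5.5: (1.02,6.00) (-1.73,-0.21) (3.83,2.23)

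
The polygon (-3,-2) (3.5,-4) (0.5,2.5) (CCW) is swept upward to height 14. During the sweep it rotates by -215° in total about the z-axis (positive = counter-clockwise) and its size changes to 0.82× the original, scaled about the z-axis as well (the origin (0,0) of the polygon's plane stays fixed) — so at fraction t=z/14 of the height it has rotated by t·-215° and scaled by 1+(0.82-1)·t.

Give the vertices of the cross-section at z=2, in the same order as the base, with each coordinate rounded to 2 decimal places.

Cross-section at z=2: (-3.51,-0.18) (0.94,-5.09) (1.66,1.85)

t = z/height = 2/14 = 0.142857
s = 1 + (scale-1)·z/height = 1 + (0.82-1)·2/14 = 0.974286
θ = twist·z/height = -215°·2/14 = -30.7143° = -0.536065 rad
cos θ = 0.859725, sin θ = -0.510757 (intermediates below are computed at full precision and shown rounded to 5 d.p.)
v1: (-3,-2) → rotate → (-3.60069,-0.18718) → ×s → (-3.50810,-0.18236) → (-3.51,-0.18)
v2: (3.5,-4) → rotate → (0.96601,-5.22655) → ×s → (0.94117,-5.09215) → (0.94,-5.09)
v3: (0.5,2.5) → rotate → (1.70676,1.89393) → ×s → (1.66287,1.84523) → (1.66,1.85)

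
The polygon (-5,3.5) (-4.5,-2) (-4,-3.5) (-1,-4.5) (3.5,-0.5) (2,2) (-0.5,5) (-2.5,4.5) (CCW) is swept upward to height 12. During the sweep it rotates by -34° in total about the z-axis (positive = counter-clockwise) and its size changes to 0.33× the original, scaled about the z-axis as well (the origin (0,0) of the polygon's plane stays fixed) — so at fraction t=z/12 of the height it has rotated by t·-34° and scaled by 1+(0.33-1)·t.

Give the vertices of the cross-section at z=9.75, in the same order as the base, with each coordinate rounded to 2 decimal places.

t = z/height = 9.75/12 = 0.8125
s = 1 + (scale-1)·z/height = 1 + (0.33-1)·9.75/12 = 0.455625
θ = twist·z/height = -34°·9.75/12 = -27.6250° = -0.482147 rad
cos θ = 0.886001, sin θ = -0.463683 (intermediates below are computed at full precision and shown rounded to 5 d.p.)
v1: (-5,3.5) → rotate → (-2.80712,5.41942) → ×s → (-1.27899,2.46922) → (-1.28,2.47)
v2: (-4.5,-2) → rotate → (-4.91437,0.31457) → ×s → (-2.23911,0.14333) → (-2.24,0.14)
v3: (-4,-3.5) → rotate → (-5.16689,-1.24627) → ×s → (-2.35417,-0.56783) → (-2.35,-0.57)
v4: (-1,-4.5) → rotate → (-2.97257,-3.52332) → ×s → (-1.35438,-1.60531) → (-1.35,-1.61)
v5: (3.5,-0.5) → rotate → (2.86916,-2.06589) → ×s → (1.30726,-0.94127) → (1.31,-0.94)
v6: (2,2) → rotate → (2.69937,0.84464) → ×s → (1.22990,0.38484) → (1.23,0.38)
v7: (-0.5,5) → rotate → (1.87541,4.66185) → ×s → (0.85448,2.12405) → (0.85,2.12)
v8: (-2.5,4.5) → rotate → (-0.12843,5.14621) → ×s → (-0.05852,2.34474) → (-0.06,2.34)

Cross-section at z=9.75: (-1.28,2.47) (-2.24,0.14) (-2.35,-0.57) (-1.35,-1.61) (1.31,-0.94) (1.23,0.38) (0.85,2.12) (-0.06,2.34)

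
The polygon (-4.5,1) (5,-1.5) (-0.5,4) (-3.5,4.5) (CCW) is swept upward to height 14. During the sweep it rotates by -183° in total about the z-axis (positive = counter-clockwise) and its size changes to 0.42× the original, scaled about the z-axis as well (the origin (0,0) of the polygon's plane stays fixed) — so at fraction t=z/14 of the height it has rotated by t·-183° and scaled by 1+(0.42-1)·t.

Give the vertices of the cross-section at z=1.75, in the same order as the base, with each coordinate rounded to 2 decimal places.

t = z/height = 1.75/14 = 0.125
s = 1 + (scale-1)·z/height = 1 + (0.42-1)·1.75/14 = 0.927500
θ = twist·z/height = -183°·1.75/14 = -22.8750° = -0.399244 rad
cos θ = 0.921355, sin θ = -0.388722 (intermediates below are computed at full precision and shown rounded to 5 d.p.)
v1: (-4.5,1) → rotate → (-3.75738,2.67060) → ×s → (-3.48497,2.47699) → (-3.48,2.48)
v2: (5,-1.5) → rotate → (4.02369,-3.32564) → ×s → (3.73197,-3.08453) → (3.73,-3.08)
v3: (-0.5,4) → rotate → (1.09421,3.87978) → ×s → (1.01488,3.59850) → (1.01,3.60)
v4: (-3.5,4.5) → rotate → (-1.47549,5.50662) → ×s → (-1.36852,5.10739) → (-1.37,5.11)

Cross-section at z=1.75: (-3.48,2.48) (3.73,-3.08) (1.01,3.60) (-1.37,5.11)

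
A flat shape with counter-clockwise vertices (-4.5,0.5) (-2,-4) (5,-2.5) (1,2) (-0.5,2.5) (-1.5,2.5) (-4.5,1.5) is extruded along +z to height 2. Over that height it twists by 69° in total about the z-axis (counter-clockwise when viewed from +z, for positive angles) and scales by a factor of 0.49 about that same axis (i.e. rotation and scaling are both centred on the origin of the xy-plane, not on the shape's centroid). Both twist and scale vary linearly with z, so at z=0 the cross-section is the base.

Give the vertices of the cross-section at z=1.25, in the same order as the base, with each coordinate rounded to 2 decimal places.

t = z/height = 1.25/2 = 0.625
s = 1 + (scale-1)·z/height = 1 + (0.49-1)·1.25/2 = 0.681250
θ = twist·z/height = 69°·1.25/2 = 43.1250° = 0.752673 rad
cos θ = 0.729864, sin θ = 0.683592 (intermediates below are computed at full precision and shown rounded to 5 d.p.)
v1: (-4.5,0.5) → rotate → (-3.62618,-2.71123) → ×s → (-2.47034,-1.84703) → (-2.47,-1.85)
v2: (-2,-4) → rotate → (1.27464,-4.28664) → ×s → (0.86835,-2.92027) → (0.87,-2.92)
v3: (5,-2.5) → rotate → (5.35830,1.59330) → ×s → (3.65034,1.08544) → (3.65,1.09)
v4: (1,2) → rotate → (-0.63732,2.14332) → ×s → (-0.43417,1.46014) → (-0.43,1.46)
v5: (-0.5,2.5) → rotate → (-2.07391,1.48286) → ×s → (-1.41285,1.01020) → (-1.41,1.01)
v6: (-1.5,2.5) → rotate → (-2.80378,0.79927) → ×s → (-1.91007,0.54450) → (-1.91,0.54)
v7: (-4.5,1.5) → rotate → (-4.30978,-1.98137) → ×s → (-2.93604,-1.34981) → (-2.94,-1.35)

Cross-section at z=1.25: (-2.47,-1.85) (0.87,-2.92) (3.65,1.09) (-0.43,1.46) (-1.41,1.01) (-1.91,0.54) (-2.94,-1.35)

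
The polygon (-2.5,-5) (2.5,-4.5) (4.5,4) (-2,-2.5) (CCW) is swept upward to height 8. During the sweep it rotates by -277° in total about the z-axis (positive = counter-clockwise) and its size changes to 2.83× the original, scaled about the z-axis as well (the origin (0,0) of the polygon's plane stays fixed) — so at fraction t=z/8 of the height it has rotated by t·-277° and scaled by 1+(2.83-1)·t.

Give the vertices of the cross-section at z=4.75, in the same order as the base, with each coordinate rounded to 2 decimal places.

t = z/height = 4.75/8 = 0.59375
s = 1 + (scale-1)·z/height = 1 + (2.83-1)·4.75/8 = 2.086563
θ = twist·z/height = -277°·4.75/8 = -164.4688° = -2.870521 rad
cos θ = -0.963485, sin θ = -0.267764 (intermediates below are computed at full precision and shown rounded to 5 d.p.)
v1: (-2.5,-5) → rotate → (1.06989,5.48683) → ×s → (2.23240,11.44862) → (2.23,11.45)
v2: (2.5,-4.5) → rotate → (-3.61365,3.66627) → ×s → (-7.54010,7.64990) → (-7.54,7.65)
v3: (4.5,4) → rotate → (-3.26462,-5.05888) → ×s → (-6.81184,-10.55566) → (-6.81,-10.56)
v4: (-2,-2.5) → rotate → (1.25756,2.94424) → ×s → (2.62398,6.14334) → (2.62,6.14)

Cross-section at z=4.75: (2.23,11.45) (-7.54,7.65) (-6.81,-10.56) (2.62,6.14)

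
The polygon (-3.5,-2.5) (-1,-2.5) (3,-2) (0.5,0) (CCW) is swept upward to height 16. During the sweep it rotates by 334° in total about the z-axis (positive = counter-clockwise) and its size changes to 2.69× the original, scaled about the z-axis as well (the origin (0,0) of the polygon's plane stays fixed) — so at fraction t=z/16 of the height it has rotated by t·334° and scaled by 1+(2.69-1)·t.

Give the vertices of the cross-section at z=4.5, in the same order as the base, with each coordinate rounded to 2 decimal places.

t = z/height = 4.5/16 = 0.28125
s = 1 + (scale-1)·z/height = 1 + (2.69-1)·4.5/16 = 1.475313
θ = twist·z/height = 334°·4.5/16 = 93.9375° = 1.639519 rad
cos θ = -0.068668, sin θ = 0.997640 (intermediates below are computed at full precision and shown rounded to 5 d.p.)
v1: (-3.5,-2.5) → rotate → (2.73444,-3.32007) → ×s → (4.03415,-4.89814) → (4.03,-4.90)
v2: (-1,-2.5) → rotate → (2.56277,-0.82597) → ×s → (3.78088,-1.21856) → (3.78,-1.22)
v3: (3,-2) → rotate → (1.78927,3.13026) → ×s → (2.63974,4.61810) → (2.64,4.62)
v4: (0.5,0) → rotate → (-0.03433,0.49882) → ×s → (-0.05065,0.73592) → (-0.05,0.74)

Cross-section at z=4.5: (4.03,-4.90) (3.78,-1.22) (2.64,4.62) (-0.05,0.74)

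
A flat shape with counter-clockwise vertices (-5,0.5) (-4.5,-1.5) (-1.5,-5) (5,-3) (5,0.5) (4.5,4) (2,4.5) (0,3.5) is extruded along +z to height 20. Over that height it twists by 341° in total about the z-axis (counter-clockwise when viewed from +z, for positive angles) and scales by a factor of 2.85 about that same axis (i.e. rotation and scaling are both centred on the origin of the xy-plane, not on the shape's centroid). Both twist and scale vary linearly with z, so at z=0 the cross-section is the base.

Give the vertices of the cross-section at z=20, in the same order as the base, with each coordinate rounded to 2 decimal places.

t = z/height = 20/20 = 1
s = 1 + (scale-1)·z/height = 1 + (2.85-1)·20/20 = 2.850000
θ = twist·z/height = 341°·20/20 = 341.0000° = 5.951573 rad
cos θ = 0.945519, sin θ = -0.325568 (intermediates below are computed at full precision and shown rounded to 5 d.p.)
v1: (-5,0.5) → rotate → (-4.56481,2.10060) → ×s → (-13.00971,5.98671) → (-13.01,5.99)
v2: (-4.5,-1.5) → rotate → (-4.74319,0.04678) → ×s → (-13.51808,0.13332) → (-13.52,0.13)
v3: (-1.5,-5) → rotate → (-3.04612,-4.23924) → ×s → (-8.68144,-12.08184) → (-8.68,-12.08)
v4: (5,-3) → rotate → (3.75089,-4.46440) → ×s → (10.69003,-12.72353) → (10.69,-12.72)
v5: (5,0.5) → rotate → (4.89038,-1.15508) → ×s → (13.93757,-3.29198) → (13.94,-3.29)
v6: (4.5,4) → rotate → (5.55711,2.31702) → ×s → (15.83775,6.60350) → (15.84,6.60)
v7: (2,4.5) → rotate → (3.35609,3.60370) → ×s → (9.56487,10.27054) → (9.56,10.27)
v8: (0,3.5) → rotate → (1.13949,3.30932) → ×s → (3.24754,9.43155) → (3.25,9.43)

Cross-section at z=20: (-13.01,5.99) (-13.52,0.13) (-8.68,-12.08) (10.69,-12.72) (13.94,-3.29) (15.84,6.60) (9.56,10.27) (3.25,9.43)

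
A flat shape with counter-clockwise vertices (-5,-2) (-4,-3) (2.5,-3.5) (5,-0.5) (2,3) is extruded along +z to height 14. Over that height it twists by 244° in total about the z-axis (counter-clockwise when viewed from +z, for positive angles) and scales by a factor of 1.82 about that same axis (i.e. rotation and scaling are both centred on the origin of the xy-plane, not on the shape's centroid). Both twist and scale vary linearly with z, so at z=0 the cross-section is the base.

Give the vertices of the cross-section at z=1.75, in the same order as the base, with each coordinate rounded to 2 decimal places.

t = z/height = 1.75/14 = 0.125
s = 1 + (scale-1)·z/height = 1 + (1.82-1)·1.75/14 = 1.102500
θ = twist·z/height = 244°·1.75/14 = 30.5000° = 0.532325 rad
cos θ = 0.861629, sin θ = 0.507538 (intermediates below are computed at full precision and shown rounded to 5 d.p.)
v1: (-5,-2) → rotate → (-3.29307,-4.26095) → ×s → (-3.63061,-4.69770) → (-3.63,-4.70)
v2: (-4,-3) → rotate → (-1.92390,-4.61504) → ×s → (-2.12110,-5.08808) → (-2.12,-5.09)
v3: (2.5,-3.5) → rotate → (3.93046,-1.74686) → ×s → (4.33333,-1.92591) → (4.33,-1.93)
v4: (5,-0.5) → rotate → (4.56191,2.10688) → ×s → (5.02951,2.32283) → (5.03,2.32)
v5: (2,3) → rotate → (0.20064,3.59996) → ×s → (0.22121,3.96896) → (0.22,3.97)

Cross-section at z=1.75: (-3.63,-4.70) (-2.12,-5.09) (4.33,-1.93) (5.03,2.32) (0.22,3.97)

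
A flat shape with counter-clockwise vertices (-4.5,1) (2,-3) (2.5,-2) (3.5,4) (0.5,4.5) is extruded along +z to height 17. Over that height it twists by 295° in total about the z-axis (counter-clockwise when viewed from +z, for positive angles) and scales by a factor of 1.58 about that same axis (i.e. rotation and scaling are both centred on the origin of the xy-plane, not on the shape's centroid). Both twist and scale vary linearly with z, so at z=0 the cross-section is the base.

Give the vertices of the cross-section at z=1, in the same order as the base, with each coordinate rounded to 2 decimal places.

t = z/height = 1/17 = 0.0588235
s = 1 + (scale-1)·z/height = 1 + (1.58-1)·1/17 = 1.034118
θ = twist·z/height = 295°·1/17 = 17.3529° = 0.302866 rad
cos θ = 0.954486, sin θ = 0.298257 (intermediates below are computed at full precision and shown rounded to 5 d.p.)
v1: (-4.5,1) → rotate → (-4.59344,-0.38767) → ×s → (-4.75016,-0.40090) → (-4.75,-0.40)
v2: (2,-3) → rotate → (2.80374,-2.26694) → ×s → (2.89940,-2.34429) → (2.90,-2.34)
v3: (2.5,-2) → rotate → (2.98273,-1.16333) → ×s → (3.08449,-1.20302) → (3.08,-1.20)
v4: (3.5,4) → rotate → (2.14767,4.86184) → ×s → (2.22095,5.02772) → (2.22,5.03)
v5: (0.5,4.5) → rotate → (-0.86491,4.44431) → ×s → (-0.89442,4.59594) → (-0.89,4.60)

Cross-section at z=1: (-4.75,-0.40) (2.90,-2.34) (3.08,-1.20) (2.22,5.03) (-0.89,4.60)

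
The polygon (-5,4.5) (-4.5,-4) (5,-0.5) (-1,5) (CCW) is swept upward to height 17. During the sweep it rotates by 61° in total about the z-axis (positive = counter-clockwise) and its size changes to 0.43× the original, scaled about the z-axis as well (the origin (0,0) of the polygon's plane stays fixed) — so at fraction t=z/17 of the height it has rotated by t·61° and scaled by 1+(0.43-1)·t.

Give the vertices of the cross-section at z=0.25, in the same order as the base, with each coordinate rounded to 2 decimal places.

Cross-section at z=0.25: (-5.03,4.38) (-4.40,-4.04) (4.97,-0.42) (-1.07,4.94)

t = z/height = 0.25/17 = 0.0147059
s = 1 + (scale-1)·z/height = 1 + (0.43-1)·0.25/17 = 0.991618
θ = twist·z/height = 61°·0.25/17 = 0.8971° = 0.015657 rad
cos θ = 0.999877, sin θ = 0.015656 (intermediates below are computed at full precision and shown rounded to 5 d.p.)
v1: (-5,4.5) → rotate → (-5.06984,4.42117) → ×s → (-5.02734,4.38411) → (-5.03,4.38)
v2: (-4.5,-4) → rotate → (-4.43682,-4.06996) → ×s → (-4.39963,-4.03585) → (-4.40,-4.04)
v3: (5,-0.5) → rotate → (5.00722,-0.42166) → ×s → (4.96524,-0.41812) → (4.97,-0.42)
v4: (-1,5) → rotate → (-1.07816,4.98373) → ×s → (-1.06912,4.94196) → (-1.07,4.94)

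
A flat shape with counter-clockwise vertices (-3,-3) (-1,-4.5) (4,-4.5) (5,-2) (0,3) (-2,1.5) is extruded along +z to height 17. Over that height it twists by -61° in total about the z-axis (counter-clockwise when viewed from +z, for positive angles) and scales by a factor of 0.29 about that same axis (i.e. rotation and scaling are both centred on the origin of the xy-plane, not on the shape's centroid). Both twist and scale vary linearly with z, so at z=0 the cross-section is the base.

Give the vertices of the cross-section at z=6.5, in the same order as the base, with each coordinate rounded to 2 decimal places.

t = z/height = 6.5/17 = 0.382353
s = 1 + (scale-1)·z/height = 1 + (0.29-1)·6.5/17 = 0.728529
θ = twist·z/height = -61°·6.5/17 = -23.3235° = -0.407072 rad
cos θ = 0.918284, sin θ = -0.395923 (intermediates below are computed at full precision and shown rounded to 5 d.p.)
v1: (-3,-3) → rotate → (-3.94262,-1.56708) → ×s → (-2.87231,-1.14167) → (-2.87,-1.14)
v2: (-1,-4.5) → rotate → (-2.69994,-3.73635) → ×s → (-1.96698,-2.72204) → (-1.97,-2.72)
v3: (4,-4.5) → rotate → (1.89148,-5.71597) → ×s → (1.37800,-4.16425) → (1.38,-4.16)
v4: (5,-2) → rotate → (3.79957,-3.81618) → ×s → (2.76810,-2.78020) → (2.77,-2.78)
v5: (0,3) → rotate → (1.18777,2.75485) → ×s → (0.86532,2.00699) → (0.87,2.01)
v6: (-2,1.5) → rotate → (-1.24268,2.16927) → ×s → (-0.90533,1.58038) → (-0.91,1.58)

Cross-section at z=6.5: (-2.87,-1.14) (-1.97,-2.72) (1.38,-4.16) (2.77,-2.78) (0.87,2.01) (-0.91,1.58)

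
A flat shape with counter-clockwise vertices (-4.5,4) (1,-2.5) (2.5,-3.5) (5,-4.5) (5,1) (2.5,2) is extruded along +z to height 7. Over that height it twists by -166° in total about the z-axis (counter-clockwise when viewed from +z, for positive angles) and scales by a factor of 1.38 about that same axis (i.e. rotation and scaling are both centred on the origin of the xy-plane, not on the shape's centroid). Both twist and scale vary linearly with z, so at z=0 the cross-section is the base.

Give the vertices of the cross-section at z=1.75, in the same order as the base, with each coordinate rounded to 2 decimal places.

Cross-section at z=1.75: (-0.79,6.55) (-0.99,-2.78) (-0.49,-4.68) (0.84,-7.32) (4.83,-2.81) (3.50,-0.17)

t = z/height = 1.75/7 = 0.25
s = 1 + (scale-1)·z/height = 1 + (1.38-1)·1.75/7 = 1.095000
θ = twist·z/height = -166°·1.75/7 = -41.5000° = -0.724312 rad
cos θ = 0.748956, sin θ = -0.662620 (intermediates below are computed at full precision and shown rounded to 5 d.p.)
v1: (-4.5,4) → rotate → (-0.71982,5.97761) → ×s → (-0.78820,6.54549) → (-0.79,6.55)
v2: (1,-2.5) → rotate → (-0.90759,-2.53501) → ×s → (-0.99382,-2.77584) → (-0.99,-2.78)
v3: (2.5,-3.5) → rotate → (-0.44678,-4.27790) → ×s → (-0.48923,-4.68430) → (-0.49,-4.68)
v4: (5,-4.5) → rotate → (0.76299,-6.68340) → ×s → (0.83547,-7.31832) → (0.84,-7.32)
v5: (5,1) → rotate → (4.40740,-2.56414) → ×s → (4.82610,-2.80774) → (4.83,-2.81)
v6: (2.5,2) → rotate → (3.19763,-0.15864) → ×s → (3.50140,-0.17371) → (3.50,-0.17)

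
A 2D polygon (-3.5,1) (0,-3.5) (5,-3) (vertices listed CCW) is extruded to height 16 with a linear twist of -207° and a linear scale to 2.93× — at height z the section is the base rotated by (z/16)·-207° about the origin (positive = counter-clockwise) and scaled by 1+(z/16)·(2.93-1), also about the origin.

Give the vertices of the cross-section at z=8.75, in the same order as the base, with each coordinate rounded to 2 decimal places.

t = z/height = 8.75/16 = 0.546875
s = 1 + (scale-1)·z/height = 1 + (2.93-1)·8.75/16 = 2.055469
θ = twist·z/height = -207°·8.75/16 = -113.2031° = -1.975767 rad
cos θ = -0.393992, sin θ = -0.919114 (intermediates below are computed at full precision and shown rounded to 5 d.p.)
v1: (-3.5,1) → rotate → (2.29809,2.82291) → ×s → (4.72364,5.80240) → (4.72,5.80)
v2: (0,-3.5) → rotate → (-3.21690,1.37897) → ×s → (-6.61223,2.83443) → (-6.61,2.83)
v3: (5,-3) → rotate → (-4.72730,-3.41359) → ×s → (-9.71682,-7.01653) → (-9.72,-7.02)

Cross-section at z=8.75: (4.72,5.80) (-6.61,2.83) (-9.72,-7.02)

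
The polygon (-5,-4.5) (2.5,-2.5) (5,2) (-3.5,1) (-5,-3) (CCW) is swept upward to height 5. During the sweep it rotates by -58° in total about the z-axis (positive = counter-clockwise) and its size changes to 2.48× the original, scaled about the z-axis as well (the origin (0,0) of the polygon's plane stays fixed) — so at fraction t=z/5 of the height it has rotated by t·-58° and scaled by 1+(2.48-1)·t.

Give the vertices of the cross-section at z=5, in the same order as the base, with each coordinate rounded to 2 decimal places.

t = z/height = 5/5 = 1
s = 1 + (scale-1)·z/height = 1 + (2.48-1)·5/5 = 2.480000
θ = twist·z/height = -58°·5/5 = -58.0000° = -1.012291 rad
cos θ = 0.529919, sin θ = -0.848048 (intermediates below are computed at full precision and shown rounded to 5 d.p.)
v1: (-5,-4.5) → rotate → (-6.46581,1.85560) → ×s → (-16.03522,4.60190) → (-16.04,4.60)
v2: (2.5,-2.5) → rotate → (-0.79532,-3.44492) → ×s → (-1.97240,-8.54340) → (-1.97,-8.54)
v3: (5,2) → rotate → (4.34569,-3.18040) → ×s → (10.77732,-7.88740) → (10.78,-7.89)
v4: (-3.5,1) → rotate → (-1.00667,3.49809) → ×s → (-2.49654,8.67526) → (-2.50,8.68)
v5: (-5,-3) → rotate → (-5.19374,2.65048) → ×s → (-12.88048,6.57320) → (-12.88,6.57)

Cross-section at z=5: (-16.04,4.60) (-1.97,-8.54) (10.78,-7.89) (-2.50,8.68) (-12.88,6.57)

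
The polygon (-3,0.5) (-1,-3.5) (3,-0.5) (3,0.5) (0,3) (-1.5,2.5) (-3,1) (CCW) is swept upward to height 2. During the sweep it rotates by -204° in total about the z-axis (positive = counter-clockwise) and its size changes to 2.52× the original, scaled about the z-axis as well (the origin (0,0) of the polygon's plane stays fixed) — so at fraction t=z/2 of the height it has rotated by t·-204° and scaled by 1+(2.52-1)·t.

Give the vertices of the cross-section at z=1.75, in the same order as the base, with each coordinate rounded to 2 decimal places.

Cross-section at z=1.75: (7.02,-0.98) (2.12,8.21) (-7.02,0.98) (-6.96,-1.35) (0.18,-6.99) (3.65,-5.73) (7.05,-2.15)

t = z/height = 1.75/2 = 0.875
s = 1 + (scale-1)·z/height = 1 + (2.52-1)·1.75/2 = 2.330000
θ = twist·z/height = -204°·1.75/2 = -178.5000° = -3.115413 rad
cos θ = -0.999657, sin θ = -0.026177 (intermediates below are computed at full precision and shown rounded to 5 d.p.)
v1: (-3,0.5) → rotate → (3.01206,-0.42130) → ×s → (7.01810,-0.98162) → (7.02,-0.98)
v2: (-1,-3.5) → rotate → (0.90804,3.52498) → ×s → (2.11573,8.21320) → (2.12,8.21)
v3: (3,-0.5) → rotate → (-3.01206,0.42130) → ×s → (-7.01810,0.98162) → (-7.02,0.98)
v4: (3,0.5) → rotate → (-2.98588,-0.57836) → ×s → (-6.95711,-1.34758) → (-6.96,-1.35)
v5: (0,3) → rotate → (0.07853,-2.99897) → ×s → (0.18298,-6.98760) → (0.18,-6.99)
v6: (-1.5,2.5) → rotate → (1.56493,-2.45988) → ×s → (3.64628,-5.73152) → (3.65,-5.73)
v7: (-3,1) → rotate → (3.02515,-0.92113) → ×s → (7.04860,-2.14622) → (7.05,-2.15)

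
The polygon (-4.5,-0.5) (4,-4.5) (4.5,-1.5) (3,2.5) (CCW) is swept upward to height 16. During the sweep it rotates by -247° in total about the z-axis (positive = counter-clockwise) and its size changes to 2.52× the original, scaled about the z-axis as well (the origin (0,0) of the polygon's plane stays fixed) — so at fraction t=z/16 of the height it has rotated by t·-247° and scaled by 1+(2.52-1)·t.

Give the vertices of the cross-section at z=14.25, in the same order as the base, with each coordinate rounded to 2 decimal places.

Cross-section at z=14.25: (8.87,-5.90) (-0.41,14.17) (-5.85,9.51) (-9.19,0.03)

t = z/height = 14.25/16 = 0.890625
s = 1 + (scale-1)·z/height = 1 + (2.52-1)·14.25/16 = 2.353750
θ = twist·z/height = -247°·14.25/16 = -219.9844° = -3.839452 rad
cos θ = -0.766220, sin θ = 0.642579 (intermediates below are computed at full precision and shown rounded to 5 d.p.)
v1: (-4.5,-0.5) → rotate → (3.76928,-2.50849) → ×s → (8.87194,-5.90437) → (8.87,-5.90)
v2: (4,-4.5) → rotate → (-0.17327,6.01830) → ×s → (-0.40785,14.16558) → (-0.41,14.17)
v3: (4.5,-1.5) → rotate → (-2.48412,4.04093) → ×s → (-5.84700,9.51135) → (-5.85,9.51)
v4: (3,2.5) → rotate → (-3.90511,0.01219) → ×s → (-9.19164,0.02868) → (-9.19,0.03)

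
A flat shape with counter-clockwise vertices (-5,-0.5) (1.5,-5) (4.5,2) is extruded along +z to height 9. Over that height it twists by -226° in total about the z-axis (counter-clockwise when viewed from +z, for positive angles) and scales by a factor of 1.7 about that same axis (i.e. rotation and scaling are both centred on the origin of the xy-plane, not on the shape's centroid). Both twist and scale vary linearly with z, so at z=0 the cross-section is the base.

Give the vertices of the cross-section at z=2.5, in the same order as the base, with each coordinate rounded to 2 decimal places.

Cross-section at z=2.5: (-3.26,5.04) (-4.49,-4.33) (4.58,-3.69)

t = z/height = 2.5/9 = 0.277778
s = 1 + (scale-1)·z/height = 1 + (1.7-1)·2.5/9 = 1.194444
θ = twist·z/height = -226°·2.5/9 = -62.7778° = -1.095679 rad
cos θ = 0.457443, sin θ = -0.889239 (intermediates below are computed at full precision and shown rounded to 5 d.p.)
v1: (-5,-0.5) → rotate → (-2.73183,4.21747) → ×s → (-3.26302,5.03754) → (-3.26,5.04)
v2: (1.5,-5) → rotate → (-3.76003,-3.62107) → ×s → (-4.49115,-4.32517) → (-4.49,-4.33)
v3: (4.5,2) → rotate → (3.83697,-3.08669) → ×s → (4.58305,-3.68688) → (4.58,-3.69)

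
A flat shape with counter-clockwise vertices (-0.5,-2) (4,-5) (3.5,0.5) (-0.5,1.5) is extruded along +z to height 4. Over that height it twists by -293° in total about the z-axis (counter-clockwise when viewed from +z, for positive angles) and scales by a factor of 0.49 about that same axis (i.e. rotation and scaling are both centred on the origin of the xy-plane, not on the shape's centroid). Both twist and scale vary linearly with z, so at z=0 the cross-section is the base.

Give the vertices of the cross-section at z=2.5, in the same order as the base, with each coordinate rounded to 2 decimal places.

t = z/height = 2.5/4 = 0.625
s = 1 + (scale-1)·z/height = 1 + (0.49-1)·2.5/4 = 0.681250
θ = twist·z/height = -293°·2.5/4 = -183.1250° = -3.196134 rad
cos θ = -0.998513, sin θ = 0.054515 (intermediates below are computed at full precision and shown rounded to 5 d.p.)
v1: (-0.5,-2) → rotate → (0.60829,1.96977) → ×s → (0.41439,1.34190) → (0.41,1.34)
v2: (4,-5) → rotate → (-3.72148,5.21062) → ×s → (-2.53526,3.54974) → (-2.54,3.55)
v3: (3.5,0.5) → rotate → (-3.52205,-0.30846) → ×s → (-2.39940,-0.21014) → (-2.40,-0.21)
v4: (-0.5,1.5) → rotate → (0.41748,-1.52503) → ×s → (0.28441,-1.03892) → (0.28,-1.04)

Cross-section at z=2.5: (0.41,1.34) (-2.54,3.55) (-2.40,-0.21) (0.28,-1.04)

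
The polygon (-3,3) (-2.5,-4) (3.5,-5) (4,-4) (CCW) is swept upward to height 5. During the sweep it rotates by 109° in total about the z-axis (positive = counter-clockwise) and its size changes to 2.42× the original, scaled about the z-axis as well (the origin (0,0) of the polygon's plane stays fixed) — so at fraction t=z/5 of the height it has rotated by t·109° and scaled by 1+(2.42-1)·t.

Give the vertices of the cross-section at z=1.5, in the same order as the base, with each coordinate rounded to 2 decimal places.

Cross-section at z=1.5: (-5.91,1.29) (0.08,-6.73) (8.05,-3.30) (7.88,-1.72)

t = z/height = 1.5/5 = 0.3
s = 1 + (scale-1)·z/height = 1 + (2.42-1)·1.5/5 = 1.426000
θ = twist·z/height = 109°·1.5/5 = 32.7000° = 0.570723 rad
cos θ = 0.841511, sin θ = 0.540240 (intermediates below are computed at full precision and shown rounded to 5 d.p.)
v1: (-3,3) → rotate → (-4.14525,0.90381) → ×s → (-5.91113,1.28884) → (-5.91,1.29)
v2: (-2.5,-4) → rotate → (0.05718,-4.71664) → ×s → (0.08154,-6.72593) → (0.08,-6.73)
v3: (3.5,-5) → rotate → (5.64649,-2.31671) → ×s → (8.05189,-3.30363) → (8.05,-3.30)
v4: (4,-4) → rotate → (5.52700,-1.20508) → ×s → (7.88151,-1.71845) → (7.88,-1.72)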